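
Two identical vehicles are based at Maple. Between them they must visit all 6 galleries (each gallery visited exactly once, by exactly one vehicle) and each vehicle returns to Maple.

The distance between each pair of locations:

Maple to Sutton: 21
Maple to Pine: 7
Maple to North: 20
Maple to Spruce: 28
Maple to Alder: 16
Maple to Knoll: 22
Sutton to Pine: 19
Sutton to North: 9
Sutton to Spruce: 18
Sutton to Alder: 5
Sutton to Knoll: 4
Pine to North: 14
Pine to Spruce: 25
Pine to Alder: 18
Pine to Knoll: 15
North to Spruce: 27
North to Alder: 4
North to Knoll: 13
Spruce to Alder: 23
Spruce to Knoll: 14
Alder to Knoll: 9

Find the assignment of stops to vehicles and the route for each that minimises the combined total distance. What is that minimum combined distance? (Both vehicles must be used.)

Check every non-empty split of the stops between the two vehicles; for each half take its own optimal tour:
  {Sutton} + {Pine, North, Spruce, Alder, Knoll}: 42 + 76 = 118
  {Pine} + {Sutton, North, Spruce, Alder, Knoll}: 14 + 75 = 89
  {Sutton, Pine} + {North, Spruce, Alder, Knoll}: 47 + 75 = 122
  {North} + {Sutton, Pine, Spruce, Alder, Knoll}: 40 + 71 = 111
  {Sutton, North} + {Pine, Spruce, Alder, Knoll}: 50 + 71 = 121
  {Pine, North} + {Sutton, Spruce, Alder, Knoll}: 41 + 67 = 108
  … (31 splits in total)
Best: vehicle 1 Maple → Pine → Maple = 14; vehicle 2 Maple → North → Alder → Sutton → Knoll → Spruce → Maple = 75; combined 89.

Minimum combined distance: 89.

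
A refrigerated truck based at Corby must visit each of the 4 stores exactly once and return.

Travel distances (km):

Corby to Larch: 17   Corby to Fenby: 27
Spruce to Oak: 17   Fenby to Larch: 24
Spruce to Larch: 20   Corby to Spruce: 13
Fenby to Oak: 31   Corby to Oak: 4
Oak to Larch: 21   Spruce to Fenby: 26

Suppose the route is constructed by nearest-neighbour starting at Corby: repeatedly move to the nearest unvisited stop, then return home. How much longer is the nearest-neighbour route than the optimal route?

From Corby: Oak=4, Spruce=13, Larch=17, Fenby=27 → choose Oak (4).
From Oak: Spruce=17, Larch=21, Fenby=31 → choose Spruce (17).
From Spruce: Larch=20, Fenby=26 → choose Larch (20).
From Larch: Fenby=24 → choose Fenby (24).
NN route Corby → Oak → Spruce → Larch → Fenby → Corby costs 92.
Optimal: Corby → Spruce → Fenby → Larch → Oak → Corby costs 88 (by enumerating all 12 distinct tours).
Excess = 92 − 88 = 4.

4 km longer than the optimal tour.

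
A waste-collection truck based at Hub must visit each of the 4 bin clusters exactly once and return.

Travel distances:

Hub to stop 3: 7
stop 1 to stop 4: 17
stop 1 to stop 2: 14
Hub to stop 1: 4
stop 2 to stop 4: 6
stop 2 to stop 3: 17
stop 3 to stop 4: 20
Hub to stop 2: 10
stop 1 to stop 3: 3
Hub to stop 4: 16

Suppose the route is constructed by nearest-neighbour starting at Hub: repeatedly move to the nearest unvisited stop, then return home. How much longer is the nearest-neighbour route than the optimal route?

From Hub: stop 1=4, stop 3=7, stop 2=10, stop 4=16 → choose stop 1 (4).
From stop 1: stop 3=3, stop 2=14, stop 4=17 → choose stop 3 (3).
From stop 3: stop 2=17, stop 4=20 → choose stop 2 (17).
From stop 2: stop 4=6 → choose stop 4 (6).
NN route Hub → stop 1 → stop 3 → stop 2 → stop 4 → Hub costs 46.
Optimal: Hub → stop 1 → stop 3 → stop 4 → stop 2 → Hub costs 43 (by enumerating all 12 distinct tours).
Excess = 46 − 43 = 3.

The nearest-neighbour route is 3 longer than optimal.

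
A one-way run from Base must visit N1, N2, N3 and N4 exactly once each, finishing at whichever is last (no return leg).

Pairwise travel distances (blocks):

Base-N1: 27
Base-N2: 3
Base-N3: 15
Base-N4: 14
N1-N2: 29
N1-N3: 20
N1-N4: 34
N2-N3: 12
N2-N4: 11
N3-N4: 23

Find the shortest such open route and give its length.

Minimum one-way distance = 57 blocks.

There are 4! = 24 possible orderings.
Base → N1 → N2 → N3 → N4: 27+29+12+23 = 91
Base → N1 → N2 → N4 → N3: 27+29+11+23 = 90
Base → N1 → N3 → N2 → N4: 27+20+12+11 = 70
Base → N1 → N3 → N4 → N2: 27+20+23+11 = 81
Base → N1 → N4 → N2 → N3: 27+34+11+12 = 84
Base → N1 → N4 → N3 → N2: 27+34+23+12 = 96
Base → N2 → N1 → N3 → N4: 3+29+20+23 = 75
Base → N2 → N1 → N4 → N3: 3+29+34+23 = 89
Base → N2 → N3 → N1 → N4: 3+12+20+34 = 69
Base → N2 → N3 → N4 → N1: 3+12+23+34 = 72
Base → N2 → N4 → N1 → N3: 3+11+34+20 = 68
Base → N2 → N4 → N3 → N1: 3+11+23+20 = 57
Base → N3 → N1 → N2 → N4: 15+20+29+11 = 75
Base → N3 → N1 → N4 → N2: 15+20+34+11 = 80
… (10 more)
The minimum is 57.
One shortest path: Base → N2 → N4 → N3 → N1.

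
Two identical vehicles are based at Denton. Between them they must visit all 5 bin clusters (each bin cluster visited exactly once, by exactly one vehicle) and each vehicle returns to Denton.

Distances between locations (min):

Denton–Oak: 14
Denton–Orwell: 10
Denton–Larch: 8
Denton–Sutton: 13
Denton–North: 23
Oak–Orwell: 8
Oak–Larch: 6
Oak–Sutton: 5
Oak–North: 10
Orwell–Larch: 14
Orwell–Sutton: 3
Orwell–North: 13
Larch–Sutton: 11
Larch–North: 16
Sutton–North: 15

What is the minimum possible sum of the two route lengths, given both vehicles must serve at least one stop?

There are 2^4 − 1 = 15 ways to divide the 5 stops into two non-empty groups. For each, the best each vehicle can do is its own shortest tour through its group:
  {Oak} + {Orwell, Larch, Sutton, North}: 28 + 52 = 80
  {Orwell} + {Oak, Larch, Sutton, North}: 20 + 52 = 72
  {Oak, Orwell} + {Larch, Sutton, North}: 32 + 52 = 84
  {Larch} + {Oak, Orwell, Sutton, North}: 16 + 51 = 67
  {Oak, Larch} + {Orwell, Sutton, North}: 28 + 51 = 79
  {Orwell, Larch} + {Oak, Sutton, North}: 32 + 51 = 83
  … (15 splits in total)
Best: vehicle 1 Denton → Larch → Denton = 16; vehicle 2 Denton → Orwell → Sutton → Oak → North → Denton = 51; combined 67.

Minimum combined distance: 67 min.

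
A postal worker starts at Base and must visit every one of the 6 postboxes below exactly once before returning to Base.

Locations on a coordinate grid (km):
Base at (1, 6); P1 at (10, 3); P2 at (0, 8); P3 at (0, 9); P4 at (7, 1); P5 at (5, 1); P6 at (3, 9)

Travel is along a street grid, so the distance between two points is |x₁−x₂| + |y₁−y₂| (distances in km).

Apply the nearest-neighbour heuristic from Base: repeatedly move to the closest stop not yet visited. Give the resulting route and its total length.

From Base: distances to unvisited — P2=3, P3=4, P6=5, P5=9, P4=11, P1=12. Nearest is P2 (3).
From P2: distances to unvisited — P3=1, P6=4, P5=12, P4=14, P1=15. Nearest is P3 (1).
From P3: distances to unvisited — P6=3, P5=13, P4=15, P1=16. Nearest is P6 (3).
From P6: distances to unvisited — P5=10, P4=12, P1=13. Nearest is P5 (10).
From P5: distances to unvisited — P4=2, P1=7. Nearest is P4 (2).
From P4: distances to unvisited — P1=5. Nearest is P1 (5).
Return P1→Base: 12.
Total = 3 + 1 + 3 + 10 + 2 + 5 + 12 = 36.

36 km along Base → P2 → P3 → P6 → P5 → P4 → P1 → Base.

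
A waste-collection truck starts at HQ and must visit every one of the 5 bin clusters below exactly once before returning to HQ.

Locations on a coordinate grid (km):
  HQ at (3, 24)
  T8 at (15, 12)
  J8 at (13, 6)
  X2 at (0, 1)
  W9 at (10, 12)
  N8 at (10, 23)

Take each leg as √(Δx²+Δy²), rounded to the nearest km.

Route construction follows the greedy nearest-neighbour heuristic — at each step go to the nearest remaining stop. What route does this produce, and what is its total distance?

Total distance 66 km via the nearest-neighbour route HQ → N8 → W9 → T8 → J8 → X2 → HQ.

HQ → [N8:7 / W9:14 / T8:17 / J8:21 / X2:23] → N8 (7)
N8 → [W9:11 / T8:12 / J8:17 / X2:24] → W9 (11)
W9 → [T8:5 / J8:7 / X2:15] → T8 (5)
T8 → [J8:6 / X2:19] → J8 (6)
J8 → [X2:14] → X2 (14)
Return X2→HQ: 23.
Total = 7 + 11 + 5 + 6 + 14 + 23 = 66.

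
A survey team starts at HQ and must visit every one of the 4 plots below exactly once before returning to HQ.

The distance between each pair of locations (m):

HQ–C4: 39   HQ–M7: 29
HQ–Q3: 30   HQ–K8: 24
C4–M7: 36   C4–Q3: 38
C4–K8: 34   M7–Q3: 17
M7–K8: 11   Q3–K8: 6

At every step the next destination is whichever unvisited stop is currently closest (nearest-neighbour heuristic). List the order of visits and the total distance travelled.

HQ → [K8:24 / M7:29 / Q3:30 / C4:39] → K8 (24)
K8 → [Q3:6 / M7:11 / C4:34] → Q3 (6)
Q3 → [M7:17 / C4:38] → M7 (17)
M7 → [C4:36] → C4 (36)
Return C4→HQ: 39.
Total = 24 + 6 + 17 + 36 + 39 = 122.

Total distance 122 m via the nearest-neighbour route HQ → K8 → Q3 → M7 → C4 → HQ.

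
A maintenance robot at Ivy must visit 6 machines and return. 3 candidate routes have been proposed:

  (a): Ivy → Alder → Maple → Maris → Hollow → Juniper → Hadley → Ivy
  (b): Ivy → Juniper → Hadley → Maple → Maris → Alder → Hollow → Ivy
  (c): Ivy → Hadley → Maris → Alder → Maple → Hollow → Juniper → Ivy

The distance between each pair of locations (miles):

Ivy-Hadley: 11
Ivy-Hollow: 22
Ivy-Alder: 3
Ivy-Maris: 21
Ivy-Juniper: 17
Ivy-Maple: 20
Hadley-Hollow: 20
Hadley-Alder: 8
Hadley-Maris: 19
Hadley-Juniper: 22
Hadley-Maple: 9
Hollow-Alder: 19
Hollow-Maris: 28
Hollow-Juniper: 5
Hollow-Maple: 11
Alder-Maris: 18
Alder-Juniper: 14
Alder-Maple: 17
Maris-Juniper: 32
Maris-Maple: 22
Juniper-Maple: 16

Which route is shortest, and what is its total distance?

98 miles — (c) is the shortest.

(a): 3 + 17 + 22 + 28 + 5 + 22 + 11 = 108
(b): 17 + 22 + 9 + 22 + 18 + 19 + 22 = 129
(c): 11 + 19 + 18 + 17 + 11 + 5 + 17 = 98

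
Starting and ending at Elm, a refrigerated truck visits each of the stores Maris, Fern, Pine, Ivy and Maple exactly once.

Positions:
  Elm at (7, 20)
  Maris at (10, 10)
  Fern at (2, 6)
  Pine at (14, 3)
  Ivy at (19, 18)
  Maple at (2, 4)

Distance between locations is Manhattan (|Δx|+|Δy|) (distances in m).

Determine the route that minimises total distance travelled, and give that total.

There are 60 distinct closed tours to check (reversals are equivalent).
Elm → Maris → Fern → Pine → Ivy → Maple → Elm: 13+12+15+20+31+21 = 112
Elm → Maris → Fern → Pine → Maple → Ivy → Elm: 13+12+15+13+31+14 = 98
Elm → Maris → Fern → Ivy → Pine → Maple → Elm: 13+12+29+20+13+21 = 108
Elm → Maris → Fern → Ivy → Maple → Pine → Elm: 13+12+29+31+13+24 = 122
Elm → Maris → Fern → Maple → Pine → Ivy → Elm: 13+12+2+13+20+14 = 74
Elm → Maris → Fern → Maple → Ivy → Pine → Elm: 13+12+2+31+20+24 = 102
Elm → Maris → Pine → Fern → Ivy → Maple → Elm: 13+11+15+29+31+21 = 120
Elm → Maris → Pine → Fern → Maple → Ivy → Elm: 13+11+15+2+31+14 = 86
Elm → Maris → Pine → Ivy → Fern → Maple → Elm: 13+11+20+29+2+21 = 96
Elm → Maris → Pine → Ivy → Maple → Fern → Elm: 13+11+20+31+2+19 = 96
Elm → Maris → Pine → Maple → Fern → Ivy → Elm: 13+11+13+2+29+14 = 82
Elm → Maris → Pine → Maple → Ivy → Fern → Elm: 13+11+13+31+29+19 = 116
Elm → Maris → Ivy → Fern → Pine → Maple → Elm: 13+17+29+15+13+21 = 108
Elm → Maris → Ivy → Fern → Maple → Pine → Elm: 13+17+29+2+13+24 = 98
… (46 more)
The minimum is 74.
One optimal route: Elm → Maris → Fern → Maple → Pine → Ivy → Elm (or its reverse).

Shortest round trip = 74 m.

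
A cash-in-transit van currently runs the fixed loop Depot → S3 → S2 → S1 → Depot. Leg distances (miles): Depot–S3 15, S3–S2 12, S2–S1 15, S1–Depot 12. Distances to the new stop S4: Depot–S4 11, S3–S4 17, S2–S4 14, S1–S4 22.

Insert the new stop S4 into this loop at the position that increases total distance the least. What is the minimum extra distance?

+13 miles — insert S4 between Depot and S3.

Insertion cost between consecutive stops i–j is d(i,S4) + d(S4,j) − d(i,j):
  between Depot and S3: 11 + 17 − 15 = 13
  between S3 and S2: 17 + 14 − 12 = 19
  between S2 and S1: 14 + 22 − 15 = 21
  between S1 and Depot: 22 + 11 − 12 = 21
Cheapest insertion is between Depot and S3, adding 13.
New total = 54 + 13 = 67.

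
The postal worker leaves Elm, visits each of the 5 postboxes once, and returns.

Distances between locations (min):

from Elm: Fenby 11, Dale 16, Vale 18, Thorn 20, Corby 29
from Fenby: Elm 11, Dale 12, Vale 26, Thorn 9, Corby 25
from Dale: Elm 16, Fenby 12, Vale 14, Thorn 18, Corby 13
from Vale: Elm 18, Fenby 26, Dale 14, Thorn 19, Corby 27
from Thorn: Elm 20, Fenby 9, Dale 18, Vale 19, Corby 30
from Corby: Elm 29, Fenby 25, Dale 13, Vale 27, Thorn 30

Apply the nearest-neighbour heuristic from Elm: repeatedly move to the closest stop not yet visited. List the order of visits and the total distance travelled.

96 min along Elm → Fenby → Thorn → Dale → Corby → Vale → Elm.

From Elm: distances to unvisited — Fenby=11, Dale=16, Vale=18, Thorn=20, Corby=29. Nearest is Fenby (11).
From Fenby: distances to unvisited — Thorn=9, Dale=12, Corby=25, Vale=26. Nearest is Thorn (9).
From Thorn: distances to unvisited — Dale=18, Vale=19, Corby=30. Nearest is Dale (18).
From Dale: distances to unvisited — Corby=13, Vale=14. Nearest is Corby (13).
From Corby: distances to unvisited — Vale=27. Nearest is Vale (27).
Return Vale→Elm: 18.
Total = 11 + 9 + 18 + 13 + 27 + 18 = 96.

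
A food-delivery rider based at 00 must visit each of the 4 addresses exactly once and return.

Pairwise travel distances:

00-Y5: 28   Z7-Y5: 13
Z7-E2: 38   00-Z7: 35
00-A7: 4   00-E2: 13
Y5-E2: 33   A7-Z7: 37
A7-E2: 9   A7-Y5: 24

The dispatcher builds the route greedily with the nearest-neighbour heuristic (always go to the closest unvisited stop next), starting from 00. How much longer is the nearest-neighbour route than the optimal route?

2 longer than the optimal tour.

From 00: A7=4, E2=13, Y5=28, Z7=35 → choose A7 (4).
From A7: E2=9, Y5=24, Z7=37 → choose E2 (9).
From E2: Y5=33, Z7=38 → choose Y5 (33).
From Y5: Z7=13 → choose Z7 (13).
NN route 00 → A7 → E2 → Y5 → Z7 → 00 costs 94.
Optimal: 00 → A7 → Y5 → Z7 → E2 → 00 costs 92 (by enumerating all 12 distinct tours).
Excess = 94 − 92 = 2.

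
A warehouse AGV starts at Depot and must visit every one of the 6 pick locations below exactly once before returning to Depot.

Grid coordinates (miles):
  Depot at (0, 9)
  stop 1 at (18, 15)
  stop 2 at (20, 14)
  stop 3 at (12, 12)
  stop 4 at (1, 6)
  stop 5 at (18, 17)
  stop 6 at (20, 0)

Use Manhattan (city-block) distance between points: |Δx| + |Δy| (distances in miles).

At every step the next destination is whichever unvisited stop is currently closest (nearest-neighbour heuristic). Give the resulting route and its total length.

Total distance 80 miles via the nearest-neighbour route Depot → stop 4 → stop 3 → stop 1 → stop 5 → stop 2 → stop 6 → Depot.

From Depot: distances to unvisited — stop 4=4, stop 3=15, stop 1=24, stop 2=25, stop 5=26, stop 6=29. Nearest is stop 4 (4).
From stop 4: distances to unvisited — stop 3=17, stop 6=25, stop 1=26, stop 2=27, stop 5=28. Nearest is stop 3 (17).
From stop 3: distances to unvisited — stop 1=9, stop 2=10, stop 5=11, stop 6=20. Nearest is stop 1 (9).
From stop 1: distances to unvisited — stop 5=2, stop 2=3, stop 6=17. Nearest is stop 5 (2).
From stop 5: distances to unvisited — stop 2=5, stop 6=19. Nearest is stop 2 (5).
From stop 2: distances to unvisited — stop 6=14. Nearest is stop 6 (14).
Return stop 6→Depot: 29.
Total = 4 + 17 + 9 + 2 + 5 + 14 + 29 = 80.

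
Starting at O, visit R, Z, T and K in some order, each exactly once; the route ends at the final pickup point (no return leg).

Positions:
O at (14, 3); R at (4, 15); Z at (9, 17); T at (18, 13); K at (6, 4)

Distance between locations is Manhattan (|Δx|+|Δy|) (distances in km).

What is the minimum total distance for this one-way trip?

Minimum one-way distance = 42 km.

There are 4! = 24 possible orderings.
O - R - Z - T - K: 22+7+13+21 = 63
O - R - Z - K - T: 22+7+16+21 = 66
O - R - T - Z - K: 22+16+13+16 = 67
O - R - T - K - Z: 22+16+21+16 = 75
O - R - K - Z - T: 22+13+16+13 = 64
O - R - K - T - Z: 22+13+21+13 = 69
O - Z - R - T - K: 19+7+16+21 = 63
O - Z - R - K - T: 19+7+13+21 = 60
O - Z - T - R - K: 19+13+16+13 = 61
O - Z - T - K - R: 19+13+21+13 = 66
O - Z - K - R - T: 19+16+13+16 = 64
O - Z - K - T - R: 19+16+21+16 = 72
O - T - R - Z - K: 14+16+7+16 = 53
O - T - R - K - Z: 14+16+13+16 = 59
… (10 more)
O - K - R - Z - T: 9+13+7+13 = 42  ← best
The minimum is 42.
One shortest path: O → K → R → Z → T.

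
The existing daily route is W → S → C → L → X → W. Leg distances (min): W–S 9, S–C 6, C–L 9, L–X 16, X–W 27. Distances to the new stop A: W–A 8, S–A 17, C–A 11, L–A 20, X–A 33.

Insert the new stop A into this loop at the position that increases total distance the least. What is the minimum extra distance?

Insertion cost between consecutive stops i–j is d(i,A) + d(A,j) − d(i,j):
  between W and S: 8 + 17 − 9 = 16
  between S and C: 17 + 11 − 6 = 22
  between C and L: 11 + 20 − 9 = 22
  between L and X: 20 + 33 − 16 = 37
  between X and W: 33 + 8 − 27 = 14
Cheapest insertion is between X and W, adding 14.
New total = 67 + 14 = 81.

Adding 14 min by placing A on the X–W leg.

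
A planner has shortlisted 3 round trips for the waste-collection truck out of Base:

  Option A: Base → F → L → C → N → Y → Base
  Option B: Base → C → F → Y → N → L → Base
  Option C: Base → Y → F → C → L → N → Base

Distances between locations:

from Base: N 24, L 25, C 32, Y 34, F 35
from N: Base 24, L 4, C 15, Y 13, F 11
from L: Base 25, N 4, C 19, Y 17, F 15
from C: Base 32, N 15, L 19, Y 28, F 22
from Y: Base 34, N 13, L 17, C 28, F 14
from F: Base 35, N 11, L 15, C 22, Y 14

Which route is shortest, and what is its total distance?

Option A: 35 + 15 + 19 + 15 + 13 + 34 = 131
Option B: 32 + 22 + 14 + 13 + 4 + 25 = 110
Option C: 34 + 14 + 22 + 19 + 4 + 24 = 117

110 — Option B is the shortest.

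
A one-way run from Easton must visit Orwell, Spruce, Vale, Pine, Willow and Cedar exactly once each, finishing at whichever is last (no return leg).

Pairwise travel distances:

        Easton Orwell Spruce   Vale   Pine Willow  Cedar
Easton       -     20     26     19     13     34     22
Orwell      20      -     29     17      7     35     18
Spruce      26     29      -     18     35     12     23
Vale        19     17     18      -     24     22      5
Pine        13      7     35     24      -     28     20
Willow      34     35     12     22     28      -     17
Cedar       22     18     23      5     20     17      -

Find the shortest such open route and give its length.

71 — the minimum one-way total.

There are 6! = 720 possible orderings.
Easton - Orwell - Spruce - Vale - Pine - Willow - Cedar: 20+29+18+24+28+17 = 136
Easton - Orwell - Spruce - Vale - Pine - Cedar - Willow: 20+29+18+24+20+17 = 128
Easton - Orwell - Spruce - Vale - Willow - Pine - Cedar: 20+29+18+22+28+20 = 137
Easton - Orwell - Spruce - Vale - Willow - Cedar - Pine: 20+29+18+22+17+20 = 126
Easton - Orwell - Spruce - Vale - Cedar - Pine - Willow: 20+29+18+5+20+28 = 120
Easton - Orwell - Spruce - Vale - Cedar - Willow - Pine: 20+29+18+5+17+28 = 117
Easton - Orwell - Spruce - Pine - Vale - Willow - Cedar: 20+29+35+24+22+17 = 147
Easton - Orwell - Spruce - Pine - Vale - Cedar - Willow: 20+29+35+24+5+17 = 130
… (712 more)
Easton - Pine - Orwell - Vale - Cedar - Willow - Spruce: 13+7+17+5+17+12 = 71  ← best
The minimum is 71.
One shortest path: Easton → Pine → Orwell → Vale → Cedar → Willow → Spruce.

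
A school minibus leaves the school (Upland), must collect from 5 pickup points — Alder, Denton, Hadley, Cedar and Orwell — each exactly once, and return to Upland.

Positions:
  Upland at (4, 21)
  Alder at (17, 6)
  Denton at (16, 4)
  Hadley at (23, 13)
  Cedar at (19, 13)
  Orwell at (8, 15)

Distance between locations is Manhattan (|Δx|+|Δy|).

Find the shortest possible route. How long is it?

There are 60 distinct closed tours to check (reversals are equivalent).
Upland-Alder-Denton-Hadley-Cedar-Orwell-Upland: 28+3+16+4+13+10 = 74
Upland-Alder-Denton-Hadley-Orwell-Cedar-Upland: 28+3+16+17+13+23 = 100
Upland-Alder-Denton-Cedar-Hadley-Orwell-Upland: 28+3+12+4+17+10 = 74
Upland-Alder-Denton-Cedar-Orwell-Hadley-Upland: 28+3+12+13+17+27 = 100
Upland-Alder-Denton-Orwell-Hadley-Cedar-Upland: 28+3+19+17+4+23 = 94
Upland-Alder-Denton-Orwell-Cedar-Hadley-Upland: 28+3+19+13+4+27 = 94
Upland-Alder-Hadley-Denton-Cedar-Orwell-Upland: 28+13+16+12+13+10 = 92
Upland-Alder-Hadley-Denton-Orwell-Cedar-Upland: 28+13+16+19+13+23 = 112
Upland-Alder-Hadley-Cedar-Denton-Orwell-Upland: 28+13+4+12+19+10 = 86
Upland-Alder-Hadley-Cedar-Orwell-Denton-Upland: 28+13+4+13+19+29 = 106
Upland-Alder-Hadley-Orwell-Denton-Cedar-Upland: 28+13+17+19+12+23 = 112
Upland-Alder-Hadley-Orwell-Cedar-Denton-Upland: 28+13+17+13+12+29 = 112
Upland-Alder-Cedar-Denton-Hadley-Orwell-Upland: 28+9+12+16+17+10 = 92
Upland-Alder-Cedar-Denton-Orwell-Hadley-Upland: 28+9+12+19+17+27 = 112
… (46 more)
Upland-Denton-Alder-Hadley-Cedar-Orwell-Upland: 29+3+13+4+13+10 = 72  ← best
The minimum is 72.
One optimal route: Upland → Denton → Alder → Hadley → Cedar → Orwell → Upland (or its reverse).

Shortest round trip = 72.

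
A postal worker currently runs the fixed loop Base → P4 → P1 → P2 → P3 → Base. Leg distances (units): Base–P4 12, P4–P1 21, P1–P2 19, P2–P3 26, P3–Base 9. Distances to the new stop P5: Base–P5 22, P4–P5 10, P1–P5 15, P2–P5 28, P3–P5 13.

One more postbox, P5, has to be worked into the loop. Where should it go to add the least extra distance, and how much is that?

Insertion cost between consecutive stops i–j is d(i,P5) + d(P5,j) − d(i,j):
  between Base and P4: 22 + 10 − 12 = 20
  between P4 and P1: 10 + 15 − 21 = 4
  between P1 and P2: 15 + 28 − 19 = 24
  between P2 and P3: 28 + 13 − 26 = 15
  between P3 and Base: 13 + 22 − 9 = 26
Cheapest insertion is between P4 and P1, adding 4.
New total = 87 + 4 = 91.

Minimum extra distance: 4, inserting P5 between P4 and P1.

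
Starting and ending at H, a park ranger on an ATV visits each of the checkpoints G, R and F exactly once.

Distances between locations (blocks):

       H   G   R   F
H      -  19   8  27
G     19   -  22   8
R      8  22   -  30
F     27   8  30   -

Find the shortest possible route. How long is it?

With 3 stops there are 3!/2 = 3 distinct round trips (a route and its reverse cost the same).
H-G-R-F-H: 19+22+30+27 = 98
H-G-F-R-H: 19+8+30+8 = 65
H-R-G-F-H: 8+22+8+27 = 65
The minimum is 65.
One optimal route: H → G → F → R → H (or its reverse).

Shortest round trip = 65 blocks.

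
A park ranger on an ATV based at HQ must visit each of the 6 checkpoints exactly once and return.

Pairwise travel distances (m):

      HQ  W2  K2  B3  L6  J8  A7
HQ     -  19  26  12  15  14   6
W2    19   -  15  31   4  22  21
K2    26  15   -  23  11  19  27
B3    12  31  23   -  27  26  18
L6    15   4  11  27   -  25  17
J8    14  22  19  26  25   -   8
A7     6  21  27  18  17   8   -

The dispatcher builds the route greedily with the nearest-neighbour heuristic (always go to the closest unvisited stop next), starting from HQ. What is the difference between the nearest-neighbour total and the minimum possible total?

Excess over optimum: 5 m.

HQ: A7=6, B3=12, J8=14, L6=15, W2=19, K2=26 ⇒ A7
A7: J8=8, L6=17, B3=18, W2=21, K2=27 ⇒ J8
J8: K2=19, W2=22, L6=25, B3=26 ⇒ K2
K2: L6=11, W2=15, B3=23 ⇒ L6
L6: W2=4, B3=27 ⇒ W2
W2: B3=31 ⇒ B3
NN route HQ → A7 → J8 → K2 → L6 → W2 → B3 → HQ costs 91.
Optimal: HQ → B3 → K2 → L6 → W2 → J8 → A7 → HQ costs 86 (by enumerating all 360 distinct tours).
Excess = 91 − 86 = 5.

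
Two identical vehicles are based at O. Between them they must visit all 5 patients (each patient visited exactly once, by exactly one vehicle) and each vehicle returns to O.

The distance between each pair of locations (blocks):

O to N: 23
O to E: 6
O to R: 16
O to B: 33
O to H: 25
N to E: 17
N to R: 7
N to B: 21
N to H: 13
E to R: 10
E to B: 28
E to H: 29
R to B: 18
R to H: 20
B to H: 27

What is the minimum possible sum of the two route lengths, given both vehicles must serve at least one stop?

105 blocks — the smallest possible combined total.

Try each way of splitting the stops between the two vehicles (each non-empty) and, for each split, find the best tour for each vehicle:
  {N} + {E, R, B, H}: 46 + 86 = 132
  {E} + {N, R, B, H}: 12 + 93 = 105
  {N, E} + {R, B, H}: 46 + 86 = 132
  {R} + {N, E, B, H}: 32 + 93 = 125
  {N, R} + {E, B, H}: 46 + 86 = 132
  {E, R} + {N, B, H}: 32 + 92 = 124
  … (15 splits in total)
Best: vehicle 1 O → E → O = 12; vehicle 2 O → R → B → N → H → O = 93; combined 105.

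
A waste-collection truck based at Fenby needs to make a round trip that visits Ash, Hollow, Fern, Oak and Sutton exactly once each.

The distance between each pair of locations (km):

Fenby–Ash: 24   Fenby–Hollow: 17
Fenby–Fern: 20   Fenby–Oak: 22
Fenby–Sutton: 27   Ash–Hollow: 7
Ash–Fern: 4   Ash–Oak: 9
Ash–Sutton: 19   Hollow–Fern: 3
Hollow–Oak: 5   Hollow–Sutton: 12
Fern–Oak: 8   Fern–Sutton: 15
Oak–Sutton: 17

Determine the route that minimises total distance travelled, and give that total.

77 km — the shortest possible round trip.

With 5 stops there are 5!/2 = 60 distinct round trips (a route and its reverse cost the same).
Fenby → Ash → Hollow → Fern → Oak → Sutton → Fenby: 24+7+3+8+17+27 = 86
Fenby → Ash → Hollow → Fern → Sutton → Oak → Fenby: 24+7+3+15+17+22 = 88
Fenby → Ash → Hollow → Oak → Fern → Sutton → Fenby: 24+7+5+8+15+27 = 86
Fenby → Ash → Hollow → Oak → Sutton → Fern → Fenby: 24+7+5+17+15+20 = 88
Fenby → Ash → Hollow → Sutton → Fern → Oak → Fenby: 24+7+12+15+8+22 = 88
Fenby → Ash → Hollow → Sutton → Oak → Fern → Fenby: 24+7+12+17+8+20 = 88
Fenby → Ash → Fern → Hollow → Oak → Sutton → Fenby: 24+4+3+5+17+27 = 80
Fenby → Ash → Fern → Hollow → Sutton → Oak → Fenby: 24+4+3+12+17+22 = 82
Fenby → Ash → Fern → Oak → Hollow → Sutton → Fenby: 24+4+8+5+12+27 = 80
Fenby → Ash → Fern → Oak → Sutton → Hollow → Fenby: 24+4+8+17+12+17 = 82
Fenby → Ash → Fern → Sutton → Hollow → Oak → Fenby: 24+4+15+12+5+22 = 82
Fenby → Ash → Fern → Sutton → Oak → Hollow → Fenby: 24+4+15+17+5+17 = 82
Fenby → Ash → Oak → Hollow → Fern → Sutton → Fenby: 24+9+5+3+15+27 = 83
Fenby → Ash → Oak → Hollow → Sutton → Fern → Fenby: 24+9+5+12+15+20 = 85
… (46 more)
Fenby → Hollow → Fern → Ash → Oak → Sutton → Fenby: 17+3+4+9+17+27 = 77  ← best
The minimum is 77.
One optimal route: Fenby → Hollow → Fern → Ash → Oak → Sutton → Fenby (or its reverse).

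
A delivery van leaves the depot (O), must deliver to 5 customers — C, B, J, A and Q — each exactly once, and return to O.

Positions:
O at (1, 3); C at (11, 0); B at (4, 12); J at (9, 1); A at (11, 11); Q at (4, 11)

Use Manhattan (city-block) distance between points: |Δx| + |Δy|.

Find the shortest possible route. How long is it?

Minimum total distance: 44.

With 5 stops there are 5!/2 = 60 distinct round trips (a route and its reverse cost the same).
O → C → B → J → A → Q → O: 13+19+16+12+7+11 = 78
O → C → B → J → Q → A → O: 13+19+16+15+7+18 = 88
O → C → B → A → J → Q → O: 13+19+8+12+15+11 = 78
O → C → B → A → Q → J → O: 13+19+8+7+15+10 = 72
O → C → B → Q → J → A → O: 13+19+1+15+12+18 = 78
O → C → B → Q → A → J → O: 13+19+1+7+12+10 = 62
O → C → J → B → A → Q → O: 13+3+16+8+7+11 = 58
O → C → J → B → Q → A → O: 13+3+16+1+7+18 = 58
O → C → J → A → B → Q → O: 13+3+12+8+1+11 = 48
O → C → J → A → Q → B → O: 13+3+12+7+1+12 = 48
O → C → J → Q → B → A → O: 13+3+15+1+8+18 = 58
O → C → J → Q → A → B → O: 13+3+15+7+8+12 = 58
O → C → A → B → J → Q → O: 13+11+8+16+15+11 = 74
O → C → A → B → Q → J → O: 13+11+8+1+15+10 = 58
… (46 more)
O → B → Q → A → C → J → O: 12+1+7+11+3+10 = 44  ← best
The minimum is 44.
One optimal route: O → B → Q → A → C → J → O (or its reverse).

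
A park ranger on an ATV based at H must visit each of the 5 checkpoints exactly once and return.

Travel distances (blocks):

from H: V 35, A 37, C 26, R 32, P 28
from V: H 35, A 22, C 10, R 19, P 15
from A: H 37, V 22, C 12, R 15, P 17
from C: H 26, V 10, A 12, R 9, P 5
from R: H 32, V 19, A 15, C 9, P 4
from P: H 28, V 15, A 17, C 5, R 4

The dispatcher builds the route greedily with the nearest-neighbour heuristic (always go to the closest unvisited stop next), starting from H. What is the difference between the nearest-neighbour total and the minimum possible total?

3 blocks longer than the optimal tour.

H: C=26, P=28, R=32, V=35, A=37 ⇒ C
C: P=5, R=9, V=10, A=12 ⇒ P
P: R=4, V=15, A=17 ⇒ R
R: A=15, V=19 ⇒ A
A: V=22 ⇒ V
NN route H → C → P → R → A → V → H costs 107.
Optimal: H → V → C → A → R → P → H costs 104 (by enumerating all 60 distinct tours).
Excess = 107 − 104 = 3.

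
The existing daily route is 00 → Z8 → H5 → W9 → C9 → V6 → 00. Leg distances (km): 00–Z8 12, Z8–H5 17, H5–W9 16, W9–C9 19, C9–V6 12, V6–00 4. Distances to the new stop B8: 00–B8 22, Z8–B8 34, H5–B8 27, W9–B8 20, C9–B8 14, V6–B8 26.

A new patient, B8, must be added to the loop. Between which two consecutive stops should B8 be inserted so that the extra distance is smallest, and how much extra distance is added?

+15 km — insert B8 between W9 and C9.

Insertion cost between consecutive stops i–j is d(i,B8) + d(B8,j) − d(i,j):
  between 00 and Z8: 22 + 34 − 12 = 44
  between Z8 and H5: 34 + 27 − 17 = 44
  between H5 and W9: 27 + 20 − 16 = 31
  between W9 and C9: 20 + 14 − 19 = 15
  between C9 and V6: 14 + 26 − 12 = 28
  between V6 and 00: 26 + 22 − 4 = 44
Cheapest insertion is between W9 and C9, adding 15.
New total = 80 + 15 = 95.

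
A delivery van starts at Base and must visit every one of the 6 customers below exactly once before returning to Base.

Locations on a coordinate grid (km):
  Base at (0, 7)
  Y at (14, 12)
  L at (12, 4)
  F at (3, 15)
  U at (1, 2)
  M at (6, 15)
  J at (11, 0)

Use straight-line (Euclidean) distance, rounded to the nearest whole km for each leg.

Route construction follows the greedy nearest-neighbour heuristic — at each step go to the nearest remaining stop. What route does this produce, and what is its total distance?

Base → [U:5 / F:9 / M:10 / L:12 / J:13 / Y:15] → U (5)
U → [J:10 / L:11 / F:13 / M:14 / Y:16] → J (10)
J → [L:4 / Y:12 / M:16 / F:17] → L (4)
L → [Y:8 / M:13 / F:14] → Y (8)
Y → [M:9 / F:11] → M (9)
M → [F:3] → F (3)
Return F→Base: 9.
Total = 5 + 10 + 4 + 8 + 9 + 3 + 9 = 48.

Total distance 48 km via the nearest-neighbour route Base → U → J → L → Y → M → F → Base.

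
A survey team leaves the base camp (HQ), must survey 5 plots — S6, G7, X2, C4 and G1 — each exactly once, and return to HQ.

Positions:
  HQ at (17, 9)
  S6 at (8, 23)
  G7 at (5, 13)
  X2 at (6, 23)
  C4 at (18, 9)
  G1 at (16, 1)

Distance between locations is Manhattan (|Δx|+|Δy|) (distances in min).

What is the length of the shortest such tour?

70 min — the shortest possible round trip.

HQ → S6 → G7 → X2 → C4 → G1 → HQ: 23+13+11+26+10+9 = 92
HQ → S6 → G7 → X2 → G1 → C4 → HQ: 23+13+11+32+10+1 = 90
HQ → S6 → G7 → C4 → X2 → G1 → HQ: 23+13+17+26+32+9 = 120
HQ → S6 → G7 → C4 → G1 → X2 → HQ: 23+13+17+10+32+25 = 120
HQ → S6 → G7 → G1 → X2 → C4 → HQ: 23+13+23+32+26+1 = 118
HQ → S6 → G7 → G1 → C4 → X2 → HQ: 23+13+23+10+26+25 = 120
HQ → S6 → X2 → G7 → C4 → G1 → HQ: 23+2+11+17+10+9 = 72
HQ → S6 → X2 → G7 → G1 → C4 → HQ: 23+2+11+23+10+1 = 70
HQ → S6 → X2 → C4 → G7 → G1 → HQ: 23+2+26+17+23+9 = 100
HQ → S6 → X2 → C4 → G1 → G7 → HQ: 23+2+26+10+23+16 = 100
HQ → S6 → X2 → G1 → G7 → C4 → HQ: 23+2+32+23+17+1 = 98
HQ → S6 → X2 → G1 → C4 → G7 → HQ: 23+2+32+10+17+16 = 100
HQ → S6 → C4 → G7 → X2 → G1 → HQ: 23+24+17+11+32+9 = 116
HQ → S6 → C4 → G7 → G1 → X2 → HQ: 23+24+17+23+32+25 = 144
… (46 more)
The minimum is 70.
One optimal route: HQ → S6 → X2 → G7 → G1 → C4 → HQ (or its reverse).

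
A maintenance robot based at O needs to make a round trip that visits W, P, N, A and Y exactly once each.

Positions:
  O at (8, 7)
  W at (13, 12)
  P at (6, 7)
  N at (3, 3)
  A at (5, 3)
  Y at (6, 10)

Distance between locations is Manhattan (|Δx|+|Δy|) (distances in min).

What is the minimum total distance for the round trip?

Shortest round trip = 38 min.

There are 60 distinct closed tours to check (reversals are equivalent).
O→W→P→N→A→Y→O: 10+12+7+2+8+5 = 44
O→W→P→N→Y→A→O: 10+12+7+10+8+7 = 54
O→W→P→A→N→Y→O: 10+12+5+2+10+5 = 44
O→W→P→A→Y→N→O: 10+12+5+8+10+9 = 54
O→W→P→Y→N→A→O: 10+12+3+10+2+7 = 44
O→W→P→Y→A→N→O: 10+12+3+8+2+9 = 44
O→W→N→P→A→Y→O: 10+19+7+5+8+5 = 54
O→W→N→P→Y→A→O: 10+19+7+3+8+7 = 54
O→W→N→A→P→Y→O: 10+19+2+5+3+5 = 44
O→W→N→A→Y→P→O: 10+19+2+8+3+2 = 44
O→W→N→Y→P→A→O: 10+19+10+3+5+7 = 54
O→W→N→Y→A→P→O: 10+19+10+8+5+2 = 54
O→W→A→P→N→Y→O: 10+17+5+7+10+5 = 54
O→W→A→P→Y→N→O: 10+17+5+3+10+9 = 54
… (46 more)
O→W→Y→P→N→A→O: 10+9+3+7+2+7 = 38  ← best
The minimum is 38.
One optimal route: O → W → Y → P → N → A → O (or its reverse).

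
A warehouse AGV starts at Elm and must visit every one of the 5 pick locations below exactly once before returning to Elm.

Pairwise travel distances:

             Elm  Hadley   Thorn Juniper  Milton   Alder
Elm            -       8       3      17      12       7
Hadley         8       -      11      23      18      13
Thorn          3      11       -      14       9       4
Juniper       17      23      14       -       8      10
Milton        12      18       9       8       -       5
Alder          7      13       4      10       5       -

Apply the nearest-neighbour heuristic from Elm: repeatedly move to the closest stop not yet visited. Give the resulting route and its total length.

Total distance 51 via the nearest-neighbour route Elm → Thorn → Alder → Milton → Juniper → Hadley → Elm.

From Elm: distances to unvisited — Thorn=3, Alder=7, Hadley=8, Milton=12, Juniper=17. Nearest is Thorn (3).
From Thorn: distances to unvisited — Alder=4, Milton=9, Hadley=11, Juniper=14. Nearest is Alder (4).
From Alder: distances to unvisited — Milton=5, Juniper=10, Hadley=13. Nearest is Milton (5).
From Milton: distances to unvisited — Juniper=8, Hadley=18. Nearest is Juniper (8).
From Juniper: distances to unvisited — Hadley=23. Nearest is Hadley (23).
Return Hadley→Elm: 8.
Total = 3 + 4 + 5 + 8 + 23 + 8 = 51.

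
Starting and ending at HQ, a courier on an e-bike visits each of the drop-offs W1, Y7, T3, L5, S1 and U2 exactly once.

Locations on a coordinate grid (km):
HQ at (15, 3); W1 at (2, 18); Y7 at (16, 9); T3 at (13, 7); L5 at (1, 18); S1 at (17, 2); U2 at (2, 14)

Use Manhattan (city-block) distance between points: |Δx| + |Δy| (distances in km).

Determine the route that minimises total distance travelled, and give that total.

Minimum total distance: 64 km.

HQ → W1 → Y7 → T3 → L5 → S1 → U2 → HQ: 28+23+5+23+32+27+24 = 162
HQ → W1 → Y7 → T3 → L5 → U2 → S1 → HQ: 28+23+5+23+5+27+3 = 114
HQ → W1 → Y7 → T3 → S1 → L5 → U2 → HQ: 28+23+5+9+32+5+24 = 126
HQ → W1 → Y7 → T3 → S1 → U2 → L5 → HQ: 28+23+5+9+27+5+29 = 126
HQ → W1 → Y7 → T3 → U2 → L5 → S1 → HQ: 28+23+5+18+5+32+3 = 114
HQ → W1 → Y7 → T3 → U2 → S1 → L5 → HQ: 28+23+5+18+27+32+29 = 162
HQ → W1 → Y7 → L5 → T3 → S1 → U2 → HQ: 28+23+24+23+9+27+24 = 158
HQ → W1 → Y7 → L5 → T3 → U2 → S1 → HQ: 28+23+24+23+18+27+3 = 146
… (352 more)
HQ → T3 → W1 → L5 → U2 → Y7 → S1 → HQ: 6+22+1+5+19+8+3 = 64  ← best
The minimum is 64.
One optimal route: HQ → T3 → W1 → L5 → U2 → Y7 → S1 → HQ (or its reverse).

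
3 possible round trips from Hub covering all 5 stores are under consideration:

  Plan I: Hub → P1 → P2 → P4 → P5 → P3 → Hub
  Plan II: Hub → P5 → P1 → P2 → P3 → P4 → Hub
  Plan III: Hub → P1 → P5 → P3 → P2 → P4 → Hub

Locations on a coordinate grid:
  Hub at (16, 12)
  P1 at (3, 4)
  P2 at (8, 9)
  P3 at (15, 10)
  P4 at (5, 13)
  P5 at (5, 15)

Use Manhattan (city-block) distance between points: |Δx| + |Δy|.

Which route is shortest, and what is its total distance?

58 — Plan I is the shortest.

Plan I: 21 + 10 + 7 + 2 + 15 + 3 = 58
Plan II: 14 + 13 + 10 + 8 + 13 + 12 = 70
Plan III: 21 + 13 + 15 + 8 + 7 + 12 = 76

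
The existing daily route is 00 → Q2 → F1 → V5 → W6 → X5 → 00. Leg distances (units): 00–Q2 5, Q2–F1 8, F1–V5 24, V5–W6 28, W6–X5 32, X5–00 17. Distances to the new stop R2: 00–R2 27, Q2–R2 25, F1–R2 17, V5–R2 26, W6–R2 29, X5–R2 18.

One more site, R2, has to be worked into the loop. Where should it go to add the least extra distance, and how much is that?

Insertion cost between consecutive stops i–j is d(i,R2) + d(R2,j) − d(i,j):
  between 00 and Q2: 27 + 25 − 5 = 47
  between Q2 and F1: 25 + 17 − 8 = 34
  between F1 and V5: 17 + 26 − 24 = 19
  between V5 and W6: 26 + 29 − 28 = 27
  between W6 and X5: 29 + 18 − 32 = 15
  between X5 and 00: 18 + 27 − 17 = 28
Cheapest insertion is between W6 and X5, adding 15.
New total = 114 + 15 = 129.

+15 — insert R2 between W6 and X5.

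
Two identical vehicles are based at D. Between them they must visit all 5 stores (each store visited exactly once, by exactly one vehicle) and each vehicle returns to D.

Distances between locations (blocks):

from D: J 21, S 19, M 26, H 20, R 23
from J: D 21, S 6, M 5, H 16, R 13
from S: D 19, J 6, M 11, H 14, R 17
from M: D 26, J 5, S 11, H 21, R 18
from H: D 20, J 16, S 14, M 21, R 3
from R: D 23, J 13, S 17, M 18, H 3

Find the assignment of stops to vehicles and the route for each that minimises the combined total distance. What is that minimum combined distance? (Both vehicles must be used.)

102 blocks — the smallest possible combined total.

There are 2^4 − 1 = 15 ways to divide the 5 stops into two non-empty groups. For each, the best each vehicle can do is its own shortest tour through its group:
  {J} + {S, M, H, R}: 42 + 71 = 113
  {S} + {J, M, H, R}: 38 + 67 = 105
  {J, S} + {M, H, R}: 46 + 67 = 113
  {M} + {J, S, H, R}: 52 + 61 = 113
  {J, M} + {S, H, R}: 52 + 59 = 111
  {S, M} + {J, H, R}: 56 + 57 = 113
  … (15 splits in total)
  {J, S, M} + {H, R}: 56 + 46 = 102  ← best
Best: vehicle 1 D → J → M → S → D = 56; vehicle 2 D → H → R → D = 46; combined 102.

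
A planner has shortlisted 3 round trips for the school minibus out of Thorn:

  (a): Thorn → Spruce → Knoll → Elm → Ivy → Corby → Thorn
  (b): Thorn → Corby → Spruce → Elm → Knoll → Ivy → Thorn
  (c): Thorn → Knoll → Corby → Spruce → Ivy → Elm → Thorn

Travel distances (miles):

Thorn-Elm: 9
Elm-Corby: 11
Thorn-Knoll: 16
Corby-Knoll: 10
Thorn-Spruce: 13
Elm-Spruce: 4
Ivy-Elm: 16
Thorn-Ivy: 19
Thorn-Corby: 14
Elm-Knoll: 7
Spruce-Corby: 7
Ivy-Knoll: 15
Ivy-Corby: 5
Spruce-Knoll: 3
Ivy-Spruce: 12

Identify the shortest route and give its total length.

58 miles — (a) is the shortest.

(a): 13 + 3 + 7 + 16 + 5 + 14 = 58
(b): 14 + 7 + 4 + 7 + 15 + 19 = 66
(c): 16 + 10 + 7 + 12 + 16 + 9 = 70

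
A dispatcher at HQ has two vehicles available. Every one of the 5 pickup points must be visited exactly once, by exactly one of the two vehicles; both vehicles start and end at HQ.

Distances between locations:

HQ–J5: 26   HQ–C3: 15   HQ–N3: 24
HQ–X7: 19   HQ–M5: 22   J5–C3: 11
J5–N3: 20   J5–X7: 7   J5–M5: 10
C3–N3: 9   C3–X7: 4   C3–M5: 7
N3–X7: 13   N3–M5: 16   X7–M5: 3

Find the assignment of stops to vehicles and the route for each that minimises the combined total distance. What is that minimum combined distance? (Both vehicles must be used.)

Minimum combined distance: 106.

Check every non-empty split of the stops between the two vehicles; for each half take its own optimal tour:
  {J5} + {C3, N3, X7, M5}: 52 + 62 = 114
  {C3} + {J5, N3, X7, M5}: 30 + 76 = 106
  {J5, C3} + {N3, X7, M5}: 52 + 62 = 114
  {N3} + {J5, C3, X7, M5}: 48 + 58 = 106
  {J5, N3} + {C3, X7, M5}: 70 + 44 = 114
  {C3, N3} + {J5, X7, M5}: 48 + 58 = 106
  … (15 splits in total)
Best: vehicle 1 HQ → C3 → HQ = 30; vehicle 2 HQ → J5 → X7 → M5 → N3 → HQ = 76; combined 106.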